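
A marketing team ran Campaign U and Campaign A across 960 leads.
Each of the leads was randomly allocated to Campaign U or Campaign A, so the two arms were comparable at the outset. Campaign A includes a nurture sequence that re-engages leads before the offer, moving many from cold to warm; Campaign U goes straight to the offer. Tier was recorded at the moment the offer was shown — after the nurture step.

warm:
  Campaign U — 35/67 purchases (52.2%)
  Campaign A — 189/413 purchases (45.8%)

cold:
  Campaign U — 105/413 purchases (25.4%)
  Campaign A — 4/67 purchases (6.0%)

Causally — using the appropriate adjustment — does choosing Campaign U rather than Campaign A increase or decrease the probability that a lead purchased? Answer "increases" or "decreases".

Stratifying would compare campaigns among leads the campaigns themselves sorted into engagement tier groups — a form of selection on an intermediate. The unconditioned pooled rates give the total causal effect.
Pooled: Campaign U 29.2% vs Campaign A 40.2%; Campaign A is higher overall.

decreases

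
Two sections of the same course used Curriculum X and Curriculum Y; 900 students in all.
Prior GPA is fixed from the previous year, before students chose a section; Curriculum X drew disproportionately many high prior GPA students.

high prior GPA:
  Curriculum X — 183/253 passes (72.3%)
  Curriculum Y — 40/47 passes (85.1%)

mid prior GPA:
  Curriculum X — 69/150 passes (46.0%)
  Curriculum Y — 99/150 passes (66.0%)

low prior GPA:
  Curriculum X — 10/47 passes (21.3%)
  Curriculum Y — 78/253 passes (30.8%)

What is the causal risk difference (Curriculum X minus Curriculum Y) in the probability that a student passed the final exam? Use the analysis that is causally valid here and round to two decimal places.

-0.14

Here prior GPA band is a common cause — it drives both which teaching method a case falls under and the outcome. The crude comparison mixes populations; the stratum-specific rates are the causally relevant ones.
Adjusting over the population distribution of prior GPA band: 0.333·(0.723−0.851) + 0.333·(0.460−0.660) + 0.333·(0.213−0.308) = -0.141.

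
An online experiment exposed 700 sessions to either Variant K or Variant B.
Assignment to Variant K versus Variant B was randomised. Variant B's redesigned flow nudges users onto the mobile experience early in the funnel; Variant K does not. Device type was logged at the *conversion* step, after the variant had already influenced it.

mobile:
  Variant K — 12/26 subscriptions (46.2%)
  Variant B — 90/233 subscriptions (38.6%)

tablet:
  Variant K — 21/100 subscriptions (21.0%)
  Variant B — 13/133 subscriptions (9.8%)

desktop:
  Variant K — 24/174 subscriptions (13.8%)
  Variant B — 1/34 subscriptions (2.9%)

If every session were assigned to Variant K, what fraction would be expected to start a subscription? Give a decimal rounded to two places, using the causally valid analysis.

The device type-specific comparison favours Variant K throughout, but the pooled figures favour Variant B. The question is whether to condition on device type.
Device type here is a post-treatment variable shaped by the variant; conditioning on it would introduce bias rather than remove it. The overall comparison is the causal one.
So P(outcome | do(Variant K)) is just the pooled rate for Variant K: 57/300 = 0.190.

0.19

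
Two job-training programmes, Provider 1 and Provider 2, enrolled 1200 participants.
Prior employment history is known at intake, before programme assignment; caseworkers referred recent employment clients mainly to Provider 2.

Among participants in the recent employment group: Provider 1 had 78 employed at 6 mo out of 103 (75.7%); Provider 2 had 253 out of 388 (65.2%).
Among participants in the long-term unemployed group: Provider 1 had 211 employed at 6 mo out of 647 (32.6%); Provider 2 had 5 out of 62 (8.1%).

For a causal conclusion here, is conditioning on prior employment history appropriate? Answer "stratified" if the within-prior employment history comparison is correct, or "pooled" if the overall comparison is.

stratified

The imbalance in prior employment history arose from how participants were allocated, not from anything the programme did; and prior employment history independently affects the outcome. The pooled gap is confounded — condition on prior employment history.
Within each level — recent employment: 75.7% vs 65.2%; long-term unemployed: 32.6% vs 8.1% — Provider 1 is higher every time.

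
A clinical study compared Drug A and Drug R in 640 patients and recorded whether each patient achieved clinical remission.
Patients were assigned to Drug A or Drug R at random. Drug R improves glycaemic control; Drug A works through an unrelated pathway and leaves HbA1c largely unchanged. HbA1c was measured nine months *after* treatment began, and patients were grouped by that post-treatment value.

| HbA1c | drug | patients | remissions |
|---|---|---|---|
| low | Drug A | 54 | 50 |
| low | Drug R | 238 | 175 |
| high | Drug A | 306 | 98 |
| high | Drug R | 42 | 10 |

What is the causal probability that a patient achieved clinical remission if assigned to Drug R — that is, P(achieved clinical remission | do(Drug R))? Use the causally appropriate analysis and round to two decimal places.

0.66

HbA1c is downstream of the drug. One should not condition on a consequence of treatment, so the overall rates are the right comparison.
So P(outcome | do(Drug R)) is just the pooled rate for Drug R: 185/280 = 0.661.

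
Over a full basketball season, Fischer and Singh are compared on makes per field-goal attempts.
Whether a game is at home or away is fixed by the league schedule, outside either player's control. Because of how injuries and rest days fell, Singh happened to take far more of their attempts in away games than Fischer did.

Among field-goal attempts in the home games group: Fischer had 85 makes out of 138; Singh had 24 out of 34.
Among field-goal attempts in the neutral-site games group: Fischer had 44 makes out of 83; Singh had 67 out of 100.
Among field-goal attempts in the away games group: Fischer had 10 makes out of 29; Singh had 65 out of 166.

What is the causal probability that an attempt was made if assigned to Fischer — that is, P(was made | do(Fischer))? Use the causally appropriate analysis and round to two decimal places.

Since game venue is a pre-existing factor (not a product of the player) and it affects the outcome on its own, it is a confounder. The stratified rates, not the pooled rate, identify the causal effect.
Standardising Fischer to the population game venue mix: 0.313·85/138 + 0.333·44/83 + 0.355·10/29 = 0.491.

0.49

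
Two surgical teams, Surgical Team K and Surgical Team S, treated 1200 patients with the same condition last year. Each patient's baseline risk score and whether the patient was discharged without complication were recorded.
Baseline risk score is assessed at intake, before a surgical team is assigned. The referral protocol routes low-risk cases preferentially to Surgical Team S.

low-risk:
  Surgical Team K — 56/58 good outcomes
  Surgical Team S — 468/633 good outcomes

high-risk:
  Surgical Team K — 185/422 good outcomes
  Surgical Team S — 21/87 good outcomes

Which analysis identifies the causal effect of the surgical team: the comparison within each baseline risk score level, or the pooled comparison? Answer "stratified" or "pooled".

Baseline risk score is set before the surgical team has any effect — it is not caused by the surgical team — and it independently drives the outcome. That makes it a confounder, so the causal comparison is within baseline risk score levels.
Within each level — low-risk: 96.6% vs 73.9%; high-risk: 43.8% vs 24.1% — Surgical Team K is higher every time.

stratified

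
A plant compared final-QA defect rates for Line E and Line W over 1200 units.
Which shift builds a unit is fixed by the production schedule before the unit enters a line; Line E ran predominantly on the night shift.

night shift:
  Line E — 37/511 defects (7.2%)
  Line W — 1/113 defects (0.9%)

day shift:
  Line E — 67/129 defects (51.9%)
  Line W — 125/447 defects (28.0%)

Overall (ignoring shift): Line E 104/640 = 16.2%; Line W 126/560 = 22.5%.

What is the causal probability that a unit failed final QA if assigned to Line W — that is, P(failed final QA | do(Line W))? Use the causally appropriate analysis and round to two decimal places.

Here shift is a common cause — it drives both which line a case falls under and the outcome. The crude comparison mixes populations; the stratum-specific rates are the causally relevant ones.
Standardising Line W to the population shift mix: 0.520·1/113 + 0.480·125/447 = 0.139.

0.14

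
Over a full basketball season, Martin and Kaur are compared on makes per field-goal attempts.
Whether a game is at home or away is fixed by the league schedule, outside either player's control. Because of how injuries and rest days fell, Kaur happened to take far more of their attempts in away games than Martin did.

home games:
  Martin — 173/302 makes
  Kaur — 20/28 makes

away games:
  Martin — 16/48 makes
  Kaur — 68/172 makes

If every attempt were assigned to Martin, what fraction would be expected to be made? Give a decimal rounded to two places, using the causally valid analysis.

0.48

Kaur is higher inside every game venue stratum but Martin is higher in aggregate. Whether to stratify depends on how game venue relates to the player.
Here game venue is a common cause — it drives both which player a case falls under and the outcome. The crude comparison mixes populations; the stratum-specific rates are the causally relevant ones.
Standardising Martin to the population game venue mix: 0.600·173/302 + 0.400·16/48 = 0.477.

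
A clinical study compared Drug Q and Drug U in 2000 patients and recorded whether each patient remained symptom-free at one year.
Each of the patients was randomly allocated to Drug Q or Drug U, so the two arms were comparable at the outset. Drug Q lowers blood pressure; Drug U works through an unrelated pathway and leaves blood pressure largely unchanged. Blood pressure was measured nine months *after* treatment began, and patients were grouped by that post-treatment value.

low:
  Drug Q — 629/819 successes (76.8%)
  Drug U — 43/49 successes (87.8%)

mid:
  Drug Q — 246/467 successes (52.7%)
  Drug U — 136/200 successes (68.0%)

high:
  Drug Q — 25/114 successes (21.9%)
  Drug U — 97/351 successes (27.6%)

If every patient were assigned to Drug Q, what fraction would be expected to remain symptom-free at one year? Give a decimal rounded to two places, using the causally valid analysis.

0.64

The stratified and pooled comparisons disagree (Drug U wins within each blood pressure; Drug Q wins overall), so the answer turns on the causal role of blood pressure.
Because the drug influences blood pressure, blood pressure is a post-treatment mediator, not a confounder. Stratifying on it would bias the estimate; the causal effect is the crude pooled difference.
So P(outcome | do(Drug Q)) is just the pooled rate for Drug Q: 900/1400 = 0.643.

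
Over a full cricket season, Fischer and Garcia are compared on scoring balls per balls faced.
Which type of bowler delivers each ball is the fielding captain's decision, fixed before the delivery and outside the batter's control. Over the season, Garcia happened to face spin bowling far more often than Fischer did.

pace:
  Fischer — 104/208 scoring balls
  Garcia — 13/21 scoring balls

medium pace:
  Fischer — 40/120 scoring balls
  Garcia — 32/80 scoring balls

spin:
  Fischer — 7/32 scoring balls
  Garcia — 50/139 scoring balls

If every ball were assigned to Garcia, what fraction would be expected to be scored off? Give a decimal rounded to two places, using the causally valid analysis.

The bowling type-specific comparison favours Garcia throughout, but the pooled figures favour Fischer. The question is whether to condition on bowling type.
Here bowling type is a common cause — it drives both which player a case falls under and the outcome. The crude comparison mixes populations; the stratum-specific rates are the causally relevant ones.
Standardising Garcia to the population bowling type mix: 0.382·13/21 + 0.333·32/80 + 0.285·50/139 = 0.472.

0.47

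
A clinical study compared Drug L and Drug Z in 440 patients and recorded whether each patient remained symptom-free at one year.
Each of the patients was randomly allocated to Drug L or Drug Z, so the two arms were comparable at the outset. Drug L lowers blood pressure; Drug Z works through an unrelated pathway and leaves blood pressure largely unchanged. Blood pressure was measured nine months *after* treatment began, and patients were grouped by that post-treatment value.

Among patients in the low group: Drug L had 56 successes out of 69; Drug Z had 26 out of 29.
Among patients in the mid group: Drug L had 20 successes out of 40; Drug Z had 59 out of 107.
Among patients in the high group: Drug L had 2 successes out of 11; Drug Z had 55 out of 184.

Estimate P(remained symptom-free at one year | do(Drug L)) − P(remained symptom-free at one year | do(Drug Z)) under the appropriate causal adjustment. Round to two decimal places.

The blood pressure-specific comparison favours Drug Z throughout, but the pooled figures favour Drug L. The question is whether to condition on blood pressure.
Stratifying would compare drugs among patients the drugs themselves sorted into blood pressure groups — a form of selection on an intermediate. The unconditioned pooled rates give the total causal effect.
The causal difference is the pooled difference: 0.650 − 0.438 = +0.212.

+0.21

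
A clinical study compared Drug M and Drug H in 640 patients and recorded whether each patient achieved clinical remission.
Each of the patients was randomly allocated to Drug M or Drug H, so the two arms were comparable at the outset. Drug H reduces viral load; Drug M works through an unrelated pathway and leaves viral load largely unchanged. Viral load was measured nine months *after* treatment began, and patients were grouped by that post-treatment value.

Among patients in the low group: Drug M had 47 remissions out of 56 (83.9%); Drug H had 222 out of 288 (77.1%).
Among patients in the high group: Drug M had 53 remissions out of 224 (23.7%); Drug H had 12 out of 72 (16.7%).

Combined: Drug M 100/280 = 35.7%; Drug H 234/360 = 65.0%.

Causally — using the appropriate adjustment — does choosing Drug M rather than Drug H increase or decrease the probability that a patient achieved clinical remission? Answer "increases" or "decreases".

decreases

Viral load is recorded after the drug and is itself shifted by it — it sits on the causal path from drug to outcome. Conditioning on a mediator would strip out part of the effect we want; the pooled comparison gives the total causal effect.
Pooled: Drug M 35.7% vs Drug H 65.0%; Drug H is higher overall.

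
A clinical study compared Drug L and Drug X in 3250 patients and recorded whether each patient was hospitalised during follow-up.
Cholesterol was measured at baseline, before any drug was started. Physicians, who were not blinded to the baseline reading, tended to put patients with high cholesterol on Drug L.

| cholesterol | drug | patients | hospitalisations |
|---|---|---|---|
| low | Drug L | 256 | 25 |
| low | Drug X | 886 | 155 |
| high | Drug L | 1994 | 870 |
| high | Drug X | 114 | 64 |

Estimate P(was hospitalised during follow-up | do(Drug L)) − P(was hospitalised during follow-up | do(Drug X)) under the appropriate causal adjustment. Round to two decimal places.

The stratified and pooled comparisons disagree (Drug L wins within each cholesterol; Drug X wins overall), so the answer turns on the causal role of cholesterol.
Cholesterol differs across drugs for reasons unrelated to any effect of the drug itself, and it separately predicts the outcome — a classic confounder. We must compare within cholesterol levels.
Adjusting over the population distribution of cholesterol: 0.351·(0.098−0.175) + 0.649·(0.436−0.561) = -0.108.

-0.11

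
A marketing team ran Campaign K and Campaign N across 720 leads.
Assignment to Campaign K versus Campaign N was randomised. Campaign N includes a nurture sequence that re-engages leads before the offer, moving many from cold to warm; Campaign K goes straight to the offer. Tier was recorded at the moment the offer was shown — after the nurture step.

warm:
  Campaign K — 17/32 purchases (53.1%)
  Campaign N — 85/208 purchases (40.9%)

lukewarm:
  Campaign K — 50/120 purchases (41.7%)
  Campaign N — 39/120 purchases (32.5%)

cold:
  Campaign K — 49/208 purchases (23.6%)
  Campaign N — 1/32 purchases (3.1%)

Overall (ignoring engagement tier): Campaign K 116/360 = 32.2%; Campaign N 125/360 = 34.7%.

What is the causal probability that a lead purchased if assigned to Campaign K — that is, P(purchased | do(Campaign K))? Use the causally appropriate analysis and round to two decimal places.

0.32

Stratifying would compare campaigns among leads the campaigns themselves sorted into engagement tier groups — a form of selection on an intermediate. The unconditioned pooled rates give the total causal effect.
So P(outcome | do(Campaign K)) is just the pooled rate for Campaign K: 116/360 = 0.322.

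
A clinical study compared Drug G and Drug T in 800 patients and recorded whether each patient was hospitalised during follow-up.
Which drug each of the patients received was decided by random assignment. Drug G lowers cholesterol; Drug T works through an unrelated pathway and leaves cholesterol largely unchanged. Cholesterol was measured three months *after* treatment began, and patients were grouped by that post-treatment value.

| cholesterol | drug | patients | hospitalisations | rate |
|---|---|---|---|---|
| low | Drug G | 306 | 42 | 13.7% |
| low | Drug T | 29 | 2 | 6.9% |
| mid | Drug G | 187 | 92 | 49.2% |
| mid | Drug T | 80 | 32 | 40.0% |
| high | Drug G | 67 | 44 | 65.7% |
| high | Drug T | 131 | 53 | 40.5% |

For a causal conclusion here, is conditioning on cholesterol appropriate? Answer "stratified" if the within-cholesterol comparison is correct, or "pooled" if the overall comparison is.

Cholesterol is recorded after the drug and is itself shifted by it — it sits on the causal path from drug to outcome. Conditioning on a mediator would strip out part of the effect we want; the pooled comparison gives the total causal effect.
Pooled: Drug G 31.8% vs Drug T 36.2%; Drug G is lower overall.

pooled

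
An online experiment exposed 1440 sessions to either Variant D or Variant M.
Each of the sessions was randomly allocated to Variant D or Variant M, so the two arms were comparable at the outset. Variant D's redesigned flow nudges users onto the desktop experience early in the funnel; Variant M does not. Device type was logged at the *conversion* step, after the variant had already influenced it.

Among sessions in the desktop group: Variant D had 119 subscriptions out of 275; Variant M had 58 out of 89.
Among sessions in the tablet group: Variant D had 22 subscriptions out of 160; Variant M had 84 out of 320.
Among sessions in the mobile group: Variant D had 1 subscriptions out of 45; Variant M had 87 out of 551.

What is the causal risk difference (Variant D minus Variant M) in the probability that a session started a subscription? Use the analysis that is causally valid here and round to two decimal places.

Within every device type level Variant M has the higher rate, yet pooled Variant D does — Simpson's reversal.
Because the variant influences device type, device type is a post-treatment mediator, not a confounder. Stratifying on it would bias the estimate; the causal effect is the crude pooled difference.
The causal difference is the pooled difference: 0.296 − 0.239 = +0.057.

+0.06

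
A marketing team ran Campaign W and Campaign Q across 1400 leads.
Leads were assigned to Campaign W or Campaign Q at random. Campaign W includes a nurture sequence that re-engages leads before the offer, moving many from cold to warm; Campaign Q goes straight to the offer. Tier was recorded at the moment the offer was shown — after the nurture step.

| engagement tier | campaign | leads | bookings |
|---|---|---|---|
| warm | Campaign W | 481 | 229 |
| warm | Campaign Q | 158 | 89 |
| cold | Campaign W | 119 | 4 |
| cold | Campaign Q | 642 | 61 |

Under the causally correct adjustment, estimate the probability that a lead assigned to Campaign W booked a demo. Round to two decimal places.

0.39

The distribution of engagement tier is itself part of what the campaign does — it is an intermediate outcome. Holding it fixed would remove that part of the effect; the total effect is the pooled difference.
So P(outcome | do(Campaign W)) is just the pooled rate for Campaign W: 233/600 = 0.388.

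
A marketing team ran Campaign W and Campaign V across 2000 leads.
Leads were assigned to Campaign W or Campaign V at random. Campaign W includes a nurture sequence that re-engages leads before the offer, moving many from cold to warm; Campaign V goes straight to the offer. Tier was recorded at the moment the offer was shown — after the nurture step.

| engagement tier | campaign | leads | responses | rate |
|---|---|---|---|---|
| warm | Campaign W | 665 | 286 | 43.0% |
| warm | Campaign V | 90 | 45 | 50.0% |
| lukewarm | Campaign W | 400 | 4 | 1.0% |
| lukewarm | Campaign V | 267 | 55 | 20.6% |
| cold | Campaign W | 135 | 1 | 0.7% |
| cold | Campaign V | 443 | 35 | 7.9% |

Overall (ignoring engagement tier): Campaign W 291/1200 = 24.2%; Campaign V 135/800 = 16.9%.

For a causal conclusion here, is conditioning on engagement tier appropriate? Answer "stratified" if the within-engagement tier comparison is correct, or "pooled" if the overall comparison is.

pooled

Within every engagement tier level Campaign V has the higher rate, yet pooled Campaign W does — Simpson's reversal.
Engagement tier is downstream of the campaign. One should not condition on a consequence of treatment, so the overall rates are the right comparison.
Pooled: Campaign W 24.2% vs Campaign V 16.9%; Campaign W is higher overall.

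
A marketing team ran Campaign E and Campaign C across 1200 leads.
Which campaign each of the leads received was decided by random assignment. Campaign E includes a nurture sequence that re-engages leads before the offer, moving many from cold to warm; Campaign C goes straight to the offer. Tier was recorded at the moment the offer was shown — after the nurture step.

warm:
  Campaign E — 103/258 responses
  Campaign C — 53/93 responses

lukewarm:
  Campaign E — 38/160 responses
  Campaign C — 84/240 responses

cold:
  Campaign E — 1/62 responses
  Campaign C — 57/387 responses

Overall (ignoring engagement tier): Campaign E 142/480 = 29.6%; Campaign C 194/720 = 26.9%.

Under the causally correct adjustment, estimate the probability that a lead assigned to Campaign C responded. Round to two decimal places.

0.27

Engagement tier lies on the pathway campaign → engagement tier → outcome, so adjusting for it blocks the indirect effect. For the total causal effect of campaign, use the unadjusted pooled rates.
So P(outcome | do(Campaign C)) is just the pooled rate for Campaign C: 194/720 = 0.269.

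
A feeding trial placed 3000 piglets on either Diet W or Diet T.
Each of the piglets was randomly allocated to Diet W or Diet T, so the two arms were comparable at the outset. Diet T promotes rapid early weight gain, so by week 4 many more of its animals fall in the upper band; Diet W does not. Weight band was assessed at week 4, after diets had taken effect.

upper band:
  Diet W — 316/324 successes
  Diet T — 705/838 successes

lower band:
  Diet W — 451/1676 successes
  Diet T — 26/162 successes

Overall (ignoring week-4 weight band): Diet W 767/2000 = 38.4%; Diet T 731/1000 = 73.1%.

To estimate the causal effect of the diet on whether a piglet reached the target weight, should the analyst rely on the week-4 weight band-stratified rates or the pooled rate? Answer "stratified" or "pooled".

pooled

Stratifying would compare diets among piglets the diets themselves sorted into week-4 weight band groups — a form of selection on an intermediate. The unconditioned pooled rates give the total causal effect.
Pooled: Diet W 38.4% vs Diet T 73.1%; Diet T is higher overall.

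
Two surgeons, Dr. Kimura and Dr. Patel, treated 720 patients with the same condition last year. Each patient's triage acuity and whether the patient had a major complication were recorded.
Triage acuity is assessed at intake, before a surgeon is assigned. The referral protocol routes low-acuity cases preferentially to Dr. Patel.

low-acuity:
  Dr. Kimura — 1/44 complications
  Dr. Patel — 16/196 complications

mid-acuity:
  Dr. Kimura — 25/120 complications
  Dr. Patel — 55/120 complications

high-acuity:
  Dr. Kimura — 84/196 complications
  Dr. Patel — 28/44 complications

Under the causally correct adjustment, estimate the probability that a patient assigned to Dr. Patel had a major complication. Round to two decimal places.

Dr. Kimura is lower inside every triage acuity stratum but Dr. Patel is lower in aggregate. Whether to stratify depends on how triage acuity relates to the surgeon.
Triage acuity differs across surgeons for reasons unrelated to any effect of the surgeon itself, and it separately predicts the outcome — a classic confounder. We must compare within triage acuity levels.
Standardising Dr. Patel to the population triage acuity mix: 0.333·16/196 + 0.333·55/120 + 0.333·28/44 = 0.392.

0.39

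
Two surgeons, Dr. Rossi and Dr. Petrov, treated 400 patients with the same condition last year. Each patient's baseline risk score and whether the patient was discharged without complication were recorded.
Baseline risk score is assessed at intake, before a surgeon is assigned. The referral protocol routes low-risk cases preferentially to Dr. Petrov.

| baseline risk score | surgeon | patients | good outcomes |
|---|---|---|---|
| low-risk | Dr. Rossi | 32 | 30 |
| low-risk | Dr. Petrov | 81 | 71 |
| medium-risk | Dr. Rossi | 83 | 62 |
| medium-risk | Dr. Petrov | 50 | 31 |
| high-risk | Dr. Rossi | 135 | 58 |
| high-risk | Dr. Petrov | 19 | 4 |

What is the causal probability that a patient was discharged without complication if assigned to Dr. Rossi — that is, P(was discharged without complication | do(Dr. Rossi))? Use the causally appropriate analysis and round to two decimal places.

Here baseline risk score is a common cause — it drives both which surgeon a case falls under and the outcome. The crude comparison mixes populations; the stratum-specific rates are the causally relevant ones.
Standardising Dr. Rossi to the population baseline risk score mix: 0.282·30/32 + 0.333·62/83 + 0.385·58/135 = 0.679.

0.68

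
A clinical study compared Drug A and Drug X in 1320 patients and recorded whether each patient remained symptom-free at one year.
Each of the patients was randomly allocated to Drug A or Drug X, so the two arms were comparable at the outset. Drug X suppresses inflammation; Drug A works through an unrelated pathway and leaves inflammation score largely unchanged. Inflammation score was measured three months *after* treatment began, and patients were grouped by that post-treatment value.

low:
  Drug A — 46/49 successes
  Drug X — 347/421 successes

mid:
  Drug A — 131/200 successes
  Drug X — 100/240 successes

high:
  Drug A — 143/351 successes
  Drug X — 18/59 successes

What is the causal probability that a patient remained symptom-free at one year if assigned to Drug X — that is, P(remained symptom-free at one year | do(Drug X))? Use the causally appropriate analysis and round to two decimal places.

Inflammation score lies on the pathway drug → inflammation score → outcome, so adjusting for it blocks the indirect effect. For the total causal effect of drug, use the unadjusted pooled rates.
So P(outcome | do(Drug X)) is just the pooled rate for Drug X: 465/720 = 0.646.

0.65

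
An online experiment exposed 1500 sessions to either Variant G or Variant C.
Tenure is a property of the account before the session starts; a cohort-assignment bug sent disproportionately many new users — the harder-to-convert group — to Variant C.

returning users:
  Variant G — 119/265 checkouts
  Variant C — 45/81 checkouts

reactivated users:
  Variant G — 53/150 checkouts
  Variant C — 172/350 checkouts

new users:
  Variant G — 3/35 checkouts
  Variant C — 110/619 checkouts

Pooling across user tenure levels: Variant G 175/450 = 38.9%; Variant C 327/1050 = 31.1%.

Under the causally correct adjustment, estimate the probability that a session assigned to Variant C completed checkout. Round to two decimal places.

0.37

Nothing the variant does changes user tenure; the imbalance is an allocation artefact. With user tenure also predicting the outcome, the pooled figure is confounded, and the within-stratum comparison is the causal one.
Standardising Variant C to the population user tenure mix: 0.231·45/81 + 0.333·172/350 + 0.436·110/619 = 0.369.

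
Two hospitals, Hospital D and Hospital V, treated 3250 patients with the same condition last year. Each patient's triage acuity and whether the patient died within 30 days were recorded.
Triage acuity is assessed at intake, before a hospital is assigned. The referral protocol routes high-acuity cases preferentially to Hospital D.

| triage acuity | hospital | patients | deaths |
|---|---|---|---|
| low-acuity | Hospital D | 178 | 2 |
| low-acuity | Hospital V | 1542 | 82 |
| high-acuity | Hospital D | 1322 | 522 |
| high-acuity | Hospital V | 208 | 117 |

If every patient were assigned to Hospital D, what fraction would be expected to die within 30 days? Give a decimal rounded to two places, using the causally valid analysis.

The stratified and pooled comparisons disagree (Hospital D wins within each triage acuity; Hospital V wins overall), so the answer turns on the causal role of triage acuity.
The imbalance in triage acuity arose from how patients were allocated, not from anything the hospital did; and triage acuity independently affects the outcome. The pooled gap is confounded — condition on triage acuity.
Standardising Hospital D to the population triage acuity mix: 0.529·2/178 + 0.471·522/1322 = 0.192.

0.19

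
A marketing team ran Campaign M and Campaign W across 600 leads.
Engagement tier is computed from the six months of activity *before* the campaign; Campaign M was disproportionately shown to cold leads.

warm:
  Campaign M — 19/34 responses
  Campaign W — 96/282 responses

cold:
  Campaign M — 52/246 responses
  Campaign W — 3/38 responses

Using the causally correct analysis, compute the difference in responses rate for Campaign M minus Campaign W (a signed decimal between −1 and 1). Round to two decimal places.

+0.18

Campaign M is higher inside every engagement tier stratum but Campaign W is higher in aggregate. Whether to stratify depends on how engagement tier relates to the campaign.
Here engagement tier is a common cause — it drives both which campaign a case falls under and the outcome. The crude comparison mixes populations; the stratum-specific rates are the causally relevant ones.
Adjusting over the population distribution of engagement tier: 0.527·(0.559−0.340) + 0.473·(0.211−0.079) = +0.178.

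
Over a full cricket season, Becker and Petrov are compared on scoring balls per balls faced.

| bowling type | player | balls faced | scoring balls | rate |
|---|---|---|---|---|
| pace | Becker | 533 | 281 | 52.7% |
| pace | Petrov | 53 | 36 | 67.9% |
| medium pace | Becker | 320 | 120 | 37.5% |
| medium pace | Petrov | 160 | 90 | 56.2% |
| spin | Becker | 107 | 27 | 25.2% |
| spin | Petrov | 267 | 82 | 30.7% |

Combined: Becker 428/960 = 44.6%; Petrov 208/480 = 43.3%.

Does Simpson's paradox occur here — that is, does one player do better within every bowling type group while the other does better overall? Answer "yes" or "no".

yes

Within each bowling type level (pace 52.7% vs 67.9%; medium pace 37.5% vs 56.2%; spin 25.2% vs 30.7%), Petrov has the higher rate every time. Pooled: 44.6% vs 43.3% — Becker has the higher rate overall. The two comparisons disagree.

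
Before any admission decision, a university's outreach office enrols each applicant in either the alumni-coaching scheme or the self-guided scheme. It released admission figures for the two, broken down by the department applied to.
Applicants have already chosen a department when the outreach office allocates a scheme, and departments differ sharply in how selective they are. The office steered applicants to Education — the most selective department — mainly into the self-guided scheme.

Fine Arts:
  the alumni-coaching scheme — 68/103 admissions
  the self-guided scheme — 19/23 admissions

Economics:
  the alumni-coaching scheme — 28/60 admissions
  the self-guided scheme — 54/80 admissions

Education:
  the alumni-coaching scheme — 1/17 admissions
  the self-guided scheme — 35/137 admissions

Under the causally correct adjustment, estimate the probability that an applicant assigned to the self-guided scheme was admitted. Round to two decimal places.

The department-specific comparison favours the self-guided scheme throughout, but the pooled figures favour the alumni-coaching scheme. The question is whether to condition on department.
Department satisfies the back-door criterion: it is not a descendant of the outreach scheme, and it blocks the spurious path from outreach scheme to outcome. Adjusting for it (i.e., using the within-department rates) gives the causal effect.
Standardising the self-guided scheme to the population department mix: 0.300·19/23 + 0.333·54/80 + 0.367·35/137 = 0.567.

0.57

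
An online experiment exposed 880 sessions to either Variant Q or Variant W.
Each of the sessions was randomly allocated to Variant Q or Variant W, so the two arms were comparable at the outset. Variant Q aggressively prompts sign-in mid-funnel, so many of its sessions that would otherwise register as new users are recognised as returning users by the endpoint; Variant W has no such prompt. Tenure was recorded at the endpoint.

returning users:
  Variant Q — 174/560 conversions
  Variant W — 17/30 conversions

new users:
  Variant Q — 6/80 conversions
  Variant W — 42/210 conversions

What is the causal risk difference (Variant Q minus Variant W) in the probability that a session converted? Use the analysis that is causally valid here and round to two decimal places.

+0.04

The distribution of user tenure is itself part of what the variant does — it is an intermediate outcome. Holding it fixed would remove that part of the effect; the total effect is the pooled difference.
The causal difference is the pooled difference: 0.281 − 0.246 = +0.035.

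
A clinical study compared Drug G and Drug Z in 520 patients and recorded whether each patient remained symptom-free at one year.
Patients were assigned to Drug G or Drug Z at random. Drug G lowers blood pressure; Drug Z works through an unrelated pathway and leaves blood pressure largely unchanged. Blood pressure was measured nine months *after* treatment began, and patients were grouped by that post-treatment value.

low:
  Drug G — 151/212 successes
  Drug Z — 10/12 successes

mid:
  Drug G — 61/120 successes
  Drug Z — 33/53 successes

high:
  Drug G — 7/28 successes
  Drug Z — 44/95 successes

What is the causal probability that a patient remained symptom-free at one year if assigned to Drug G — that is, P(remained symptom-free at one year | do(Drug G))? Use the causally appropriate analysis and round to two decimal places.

0.61

The stratified and pooled comparisons disagree (Drug Z wins within each blood pressure; Drug G wins overall), so the answer turns on the causal role of blood pressure.
Because the drug influences blood pressure, blood pressure is a post-treatment mediator, not a confounder. Stratifying on it would bias the estimate; the causal effect is the crude pooled difference.
So P(outcome | do(Drug G)) is just the pooled rate for Drug G: 219/360 = 0.608.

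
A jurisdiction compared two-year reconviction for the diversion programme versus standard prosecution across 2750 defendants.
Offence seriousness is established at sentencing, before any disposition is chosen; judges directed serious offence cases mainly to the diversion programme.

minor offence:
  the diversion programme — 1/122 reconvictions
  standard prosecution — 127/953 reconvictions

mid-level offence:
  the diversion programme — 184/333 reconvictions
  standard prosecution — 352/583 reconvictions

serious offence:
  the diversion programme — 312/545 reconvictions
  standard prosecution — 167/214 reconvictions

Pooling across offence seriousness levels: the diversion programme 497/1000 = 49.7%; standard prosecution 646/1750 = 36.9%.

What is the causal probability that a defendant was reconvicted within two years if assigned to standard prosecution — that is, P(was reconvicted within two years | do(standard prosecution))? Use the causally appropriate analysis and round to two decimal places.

Nothing the disposition does changes offence seriousness; the imbalance is an allocation artefact. With offence seriousness also predicting the outcome, the pooled figure is confounded, and the within-stratum comparison is the causal one.
Standardising standard prosecution to the population offence seriousness mix: 0.391·127/953 + 0.333·352/583 + 0.276·167/214 = 0.469.

0.47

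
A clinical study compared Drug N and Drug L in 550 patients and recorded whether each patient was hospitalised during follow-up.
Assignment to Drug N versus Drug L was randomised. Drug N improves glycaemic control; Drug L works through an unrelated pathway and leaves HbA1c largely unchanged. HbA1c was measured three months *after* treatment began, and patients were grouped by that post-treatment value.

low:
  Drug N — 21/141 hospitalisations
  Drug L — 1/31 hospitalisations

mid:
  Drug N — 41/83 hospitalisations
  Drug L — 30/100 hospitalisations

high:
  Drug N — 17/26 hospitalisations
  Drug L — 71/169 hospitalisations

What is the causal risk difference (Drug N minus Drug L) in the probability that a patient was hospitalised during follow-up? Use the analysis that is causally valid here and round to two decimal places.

-0.02

HbA1c is downstream of the drug. One should not condition on a consequence of treatment, so the overall rates are the right comparison.
The causal difference is the pooled difference: 0.316 − 0.340 = -0.024.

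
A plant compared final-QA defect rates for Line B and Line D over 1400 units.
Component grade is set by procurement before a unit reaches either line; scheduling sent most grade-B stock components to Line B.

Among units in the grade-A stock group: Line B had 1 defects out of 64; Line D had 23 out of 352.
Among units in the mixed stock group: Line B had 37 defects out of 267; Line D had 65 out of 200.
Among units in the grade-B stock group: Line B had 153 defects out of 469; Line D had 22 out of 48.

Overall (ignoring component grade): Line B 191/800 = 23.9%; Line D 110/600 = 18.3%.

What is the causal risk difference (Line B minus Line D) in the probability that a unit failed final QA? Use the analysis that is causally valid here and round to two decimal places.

Since component grade is a pre-existing factor (not a product of the line) and it affects the outcome on its own, it is a confounder. The stratified rates, not the pooled rate, identify the causal effect.
Adjusting over the population distribution of component grade: 0.297·(0.016−0.065) + 0.334·(0.139−0.325) + 0.369·(0.326−0.458) = -0.126.

-0.13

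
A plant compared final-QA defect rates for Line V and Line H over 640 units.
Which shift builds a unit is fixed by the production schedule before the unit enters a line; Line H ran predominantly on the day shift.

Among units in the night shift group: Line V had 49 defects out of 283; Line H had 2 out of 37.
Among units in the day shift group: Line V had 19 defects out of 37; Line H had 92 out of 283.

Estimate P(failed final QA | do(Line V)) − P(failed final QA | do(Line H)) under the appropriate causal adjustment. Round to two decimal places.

Shift is set before the line has any effect — it is not caused by the line — and it independently drives the outcome. That makes it a confounder, so the causal comparison is within shift levels.
Adjusting over the population distribution of shift: 0.500·(0.173−0.054) + 0.500·(0.514−0.325) = +0.154.

+0.15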